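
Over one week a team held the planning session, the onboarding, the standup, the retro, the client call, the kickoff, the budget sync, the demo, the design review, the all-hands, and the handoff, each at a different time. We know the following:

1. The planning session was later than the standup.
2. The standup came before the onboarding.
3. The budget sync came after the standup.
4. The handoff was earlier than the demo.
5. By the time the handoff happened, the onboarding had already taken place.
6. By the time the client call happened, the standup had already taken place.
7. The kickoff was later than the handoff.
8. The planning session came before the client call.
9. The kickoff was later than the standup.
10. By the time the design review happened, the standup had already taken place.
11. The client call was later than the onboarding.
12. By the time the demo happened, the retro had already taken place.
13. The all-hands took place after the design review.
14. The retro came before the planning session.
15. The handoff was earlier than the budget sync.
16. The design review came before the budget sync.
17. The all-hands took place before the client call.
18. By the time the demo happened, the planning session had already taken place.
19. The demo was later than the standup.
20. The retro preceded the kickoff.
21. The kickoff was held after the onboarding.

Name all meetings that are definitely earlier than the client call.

Directly stated before the client call: the all-hands, the onboarding, the planning session, and the standup.
The design review reaches the client call via the design review → the all-hands → the client call.
The retro reaches the client call via the retro → the planning session → the client call.

the all-hands, the design review, the onboarding, the planning session, the retro, the standup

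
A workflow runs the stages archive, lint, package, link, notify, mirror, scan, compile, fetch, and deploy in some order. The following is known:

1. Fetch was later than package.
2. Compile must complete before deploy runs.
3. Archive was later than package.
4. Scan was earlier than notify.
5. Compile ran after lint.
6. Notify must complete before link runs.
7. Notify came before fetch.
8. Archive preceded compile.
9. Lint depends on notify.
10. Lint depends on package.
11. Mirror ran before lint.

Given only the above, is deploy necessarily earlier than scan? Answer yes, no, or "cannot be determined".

no

Tracing the constraints gives scan → notify → lint → compile → deploy, so scan must come before deploy.
That means deploy cannot be before scan.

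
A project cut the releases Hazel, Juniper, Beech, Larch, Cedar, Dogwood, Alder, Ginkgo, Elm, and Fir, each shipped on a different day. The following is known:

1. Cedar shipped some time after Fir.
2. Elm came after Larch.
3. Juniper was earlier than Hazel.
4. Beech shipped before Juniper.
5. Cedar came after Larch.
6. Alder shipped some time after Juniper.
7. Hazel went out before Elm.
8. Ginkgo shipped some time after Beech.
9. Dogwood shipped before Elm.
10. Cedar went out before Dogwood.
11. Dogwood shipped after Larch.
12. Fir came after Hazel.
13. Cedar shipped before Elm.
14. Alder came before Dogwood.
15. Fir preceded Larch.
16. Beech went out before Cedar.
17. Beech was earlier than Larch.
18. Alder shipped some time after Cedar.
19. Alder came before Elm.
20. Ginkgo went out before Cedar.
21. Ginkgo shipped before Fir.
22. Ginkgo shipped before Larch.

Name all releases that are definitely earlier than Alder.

Beech, Cedar, Fir, Ginkgo, Hazel, Juniper, Larch

Directly stated before Alder: Cedar and Juniper.
Beech reaches Alder via Beech → Juniper → Alder.
Fir reaches Alder via Fir → Cedar → Alder.
Ginkgo reaches Alder via Ginkgo → Cedar → Alder.
Likewise Hazel and Larch each reach Alder by chaining the stated constraints.
No chain forces Elm (or any of the others) ahead of Alder.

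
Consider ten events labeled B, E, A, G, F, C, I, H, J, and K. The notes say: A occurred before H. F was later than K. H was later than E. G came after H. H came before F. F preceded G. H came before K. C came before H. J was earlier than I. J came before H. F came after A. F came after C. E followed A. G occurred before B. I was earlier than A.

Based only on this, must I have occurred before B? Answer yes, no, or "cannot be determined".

yes

Chain the constraints: I → A → H → G → B. Each link is directly stated, so I comes before B.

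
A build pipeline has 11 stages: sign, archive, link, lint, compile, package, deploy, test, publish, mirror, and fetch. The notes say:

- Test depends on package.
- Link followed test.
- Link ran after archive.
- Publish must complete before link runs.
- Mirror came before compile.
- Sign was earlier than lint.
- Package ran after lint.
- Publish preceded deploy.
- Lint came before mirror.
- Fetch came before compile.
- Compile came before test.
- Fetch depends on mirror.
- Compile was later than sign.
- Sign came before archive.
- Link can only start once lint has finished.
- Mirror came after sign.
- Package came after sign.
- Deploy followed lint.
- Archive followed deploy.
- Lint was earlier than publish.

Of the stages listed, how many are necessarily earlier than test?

Directly stated before test: compile and package.
Fetch reaches test via fetch → compile → test.
Lint reaches test via lint → package → test.
Mirror reaches test via mirror → compile → test.
Likewise sign reaches test by chaining the stated constraints.
No chain forces deploy (or any of the others) ahead of test.
That's compile, fetch, lint, mirror, package, and sign — 6 in all.

6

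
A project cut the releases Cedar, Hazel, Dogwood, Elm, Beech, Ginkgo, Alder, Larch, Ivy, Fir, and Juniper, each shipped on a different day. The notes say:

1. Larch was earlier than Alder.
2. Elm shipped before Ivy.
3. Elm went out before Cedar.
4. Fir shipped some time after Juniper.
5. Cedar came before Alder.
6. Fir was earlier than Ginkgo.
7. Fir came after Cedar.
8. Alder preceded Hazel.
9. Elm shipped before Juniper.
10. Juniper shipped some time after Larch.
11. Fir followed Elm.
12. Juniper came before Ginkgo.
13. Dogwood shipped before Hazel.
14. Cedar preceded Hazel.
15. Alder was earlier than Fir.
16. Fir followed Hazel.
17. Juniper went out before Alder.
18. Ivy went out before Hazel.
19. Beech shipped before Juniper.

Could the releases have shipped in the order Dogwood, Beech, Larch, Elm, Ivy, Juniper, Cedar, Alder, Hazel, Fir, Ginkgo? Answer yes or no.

Check each stated constraint against the proposed order — e.g. Elm is ahead of Fir; Dogwood is ahead of Hazel. Every pair is in the required order; nothing is violated.

yes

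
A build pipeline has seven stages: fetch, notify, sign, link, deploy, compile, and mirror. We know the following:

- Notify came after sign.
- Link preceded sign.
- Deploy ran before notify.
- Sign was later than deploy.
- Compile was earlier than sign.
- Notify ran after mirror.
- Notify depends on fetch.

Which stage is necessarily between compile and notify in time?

Tracing the constraints gives compile → sign → notify, so sign sits after compile and before notify.
No other stage is forced both after compile and before notify.

sign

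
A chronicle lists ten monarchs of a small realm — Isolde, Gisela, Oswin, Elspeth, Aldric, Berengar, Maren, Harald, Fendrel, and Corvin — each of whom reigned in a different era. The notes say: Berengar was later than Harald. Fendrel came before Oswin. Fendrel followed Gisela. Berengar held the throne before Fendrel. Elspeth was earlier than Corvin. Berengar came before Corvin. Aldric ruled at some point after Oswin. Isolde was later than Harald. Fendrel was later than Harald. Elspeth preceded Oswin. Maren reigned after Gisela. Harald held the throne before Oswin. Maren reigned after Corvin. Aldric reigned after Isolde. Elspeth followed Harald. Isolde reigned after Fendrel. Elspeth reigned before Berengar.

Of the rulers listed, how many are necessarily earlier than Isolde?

Directly stated before Isolde: Fendrel and Harald.
Berengar reaches Isolde via Berengar → Fendrel → Isolde.
Elspeth reaches Isolde via Elspeth → Berengar → Fendrel → Isolde.
Gisela reaches Isolde via Gisela → Fendrel → Isolde.
That's Berengar, Elspeth, Fendrel, Gisela, and Harald — 5 in all.

5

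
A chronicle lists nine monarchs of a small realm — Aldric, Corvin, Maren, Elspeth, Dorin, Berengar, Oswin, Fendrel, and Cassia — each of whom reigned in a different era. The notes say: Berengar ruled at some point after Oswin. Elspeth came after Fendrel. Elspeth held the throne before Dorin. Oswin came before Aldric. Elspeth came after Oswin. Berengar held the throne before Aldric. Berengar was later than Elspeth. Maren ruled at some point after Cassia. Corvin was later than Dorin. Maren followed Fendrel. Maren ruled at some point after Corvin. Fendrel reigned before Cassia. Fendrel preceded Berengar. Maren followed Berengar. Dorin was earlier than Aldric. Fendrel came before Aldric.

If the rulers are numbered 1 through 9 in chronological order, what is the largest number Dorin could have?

Dorin must come before Aldric, Corvin, and Maren — 3 rulers forced after them.
Everything else can be placed before Dorin in some valid order, so Dorin can sit as late as position 9 − 3 = 6.

6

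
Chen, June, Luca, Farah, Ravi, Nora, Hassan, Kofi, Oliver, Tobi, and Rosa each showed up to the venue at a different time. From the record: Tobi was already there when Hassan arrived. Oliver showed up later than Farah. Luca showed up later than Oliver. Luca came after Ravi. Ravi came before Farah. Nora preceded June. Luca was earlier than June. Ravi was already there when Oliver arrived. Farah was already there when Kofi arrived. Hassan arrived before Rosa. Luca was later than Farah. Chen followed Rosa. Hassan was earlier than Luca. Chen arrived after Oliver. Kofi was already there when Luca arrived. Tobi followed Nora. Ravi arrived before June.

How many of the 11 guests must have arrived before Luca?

7

Directly stated before Luca: Farah, Hassan, Kofi, Oliver, and Ravi.
Nora reaches Luca via Nora → Tobi → Hassan → Luca.
Tobi reaches Luca via Tobi → Hassan → Luca.
No chain forces Chen (or any of the others) ahead of Luca.
That's Farah, Hassan, Kofi, Nora, Oliver, Ravi, and Tobi — 7 in all.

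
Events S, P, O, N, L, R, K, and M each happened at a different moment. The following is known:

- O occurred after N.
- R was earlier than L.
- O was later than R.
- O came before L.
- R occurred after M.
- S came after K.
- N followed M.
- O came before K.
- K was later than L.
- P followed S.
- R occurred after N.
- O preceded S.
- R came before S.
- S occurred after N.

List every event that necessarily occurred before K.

L, M, N, O, R

Directly stated before K: L and O.
M reaches K via M → R → O → K.
N reaches K via N → O → K.
R reaches K via R → O → K.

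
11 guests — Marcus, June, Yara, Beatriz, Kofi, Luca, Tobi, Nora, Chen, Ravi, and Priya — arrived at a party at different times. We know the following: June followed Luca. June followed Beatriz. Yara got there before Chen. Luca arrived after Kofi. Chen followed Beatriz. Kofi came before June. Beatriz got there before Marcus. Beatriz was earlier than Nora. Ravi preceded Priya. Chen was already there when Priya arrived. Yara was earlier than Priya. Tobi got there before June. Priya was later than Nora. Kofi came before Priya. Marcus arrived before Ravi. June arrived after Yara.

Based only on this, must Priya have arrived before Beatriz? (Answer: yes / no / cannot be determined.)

no

Tracing the constraints gives Beatriz → Nora → Priya, so Beatriz must come before Priya.
That means Priya cannot be before Beatriz.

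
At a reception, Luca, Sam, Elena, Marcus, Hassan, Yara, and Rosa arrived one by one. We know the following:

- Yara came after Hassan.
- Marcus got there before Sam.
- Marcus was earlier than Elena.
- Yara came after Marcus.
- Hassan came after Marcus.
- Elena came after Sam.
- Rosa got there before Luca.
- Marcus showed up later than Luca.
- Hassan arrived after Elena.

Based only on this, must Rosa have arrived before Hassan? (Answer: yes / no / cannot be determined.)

yes

Chain the constraints: Rosa → Luca → Marcus → Hassan. Each link is directly stated, so Rosa comes before Hassan.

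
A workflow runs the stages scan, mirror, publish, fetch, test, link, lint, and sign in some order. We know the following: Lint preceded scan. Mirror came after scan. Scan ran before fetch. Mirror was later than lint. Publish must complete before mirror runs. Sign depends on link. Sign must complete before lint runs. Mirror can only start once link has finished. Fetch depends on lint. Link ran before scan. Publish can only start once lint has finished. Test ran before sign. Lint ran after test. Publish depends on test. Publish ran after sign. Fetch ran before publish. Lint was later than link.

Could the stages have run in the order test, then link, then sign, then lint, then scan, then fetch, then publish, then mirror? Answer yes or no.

Check each stated constraint against the proposed order — e.g. test is ahead of publish; link is ahead of mirror. Every pair is in the required order; nothing is violated.

yes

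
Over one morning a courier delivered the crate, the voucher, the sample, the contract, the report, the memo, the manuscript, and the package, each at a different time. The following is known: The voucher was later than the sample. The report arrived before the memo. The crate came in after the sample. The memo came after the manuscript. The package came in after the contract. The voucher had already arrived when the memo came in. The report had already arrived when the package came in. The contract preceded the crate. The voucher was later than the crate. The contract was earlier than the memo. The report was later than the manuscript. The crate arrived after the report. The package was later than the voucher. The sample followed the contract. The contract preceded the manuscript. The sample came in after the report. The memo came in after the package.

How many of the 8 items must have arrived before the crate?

4

Directly stated before the crate: the contract, the report, and the sample.
The manuscript reaches the crate via the manuscript → the report → the crate.
No chain forces the voucher (or any of the others) ahead of the crate.
That's the contract, the manuscript, the report, and the sample — 4 in all.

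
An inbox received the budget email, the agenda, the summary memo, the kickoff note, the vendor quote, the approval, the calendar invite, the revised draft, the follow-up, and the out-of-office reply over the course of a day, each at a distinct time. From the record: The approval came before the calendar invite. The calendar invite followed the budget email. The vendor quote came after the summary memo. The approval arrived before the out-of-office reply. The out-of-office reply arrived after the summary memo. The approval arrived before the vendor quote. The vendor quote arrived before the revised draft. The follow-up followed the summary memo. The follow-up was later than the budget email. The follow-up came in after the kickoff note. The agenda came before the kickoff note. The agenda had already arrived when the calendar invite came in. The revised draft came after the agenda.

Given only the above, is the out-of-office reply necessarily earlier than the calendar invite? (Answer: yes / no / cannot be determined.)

cannot be determined

No chain of stated constraints runs from the out-of-office reply to the calendar invite, and none runs from the calendar invite to the out-of-office reply either.
So the relative order of the out-of-office reply and the calendar invite is not fixed by the given facts.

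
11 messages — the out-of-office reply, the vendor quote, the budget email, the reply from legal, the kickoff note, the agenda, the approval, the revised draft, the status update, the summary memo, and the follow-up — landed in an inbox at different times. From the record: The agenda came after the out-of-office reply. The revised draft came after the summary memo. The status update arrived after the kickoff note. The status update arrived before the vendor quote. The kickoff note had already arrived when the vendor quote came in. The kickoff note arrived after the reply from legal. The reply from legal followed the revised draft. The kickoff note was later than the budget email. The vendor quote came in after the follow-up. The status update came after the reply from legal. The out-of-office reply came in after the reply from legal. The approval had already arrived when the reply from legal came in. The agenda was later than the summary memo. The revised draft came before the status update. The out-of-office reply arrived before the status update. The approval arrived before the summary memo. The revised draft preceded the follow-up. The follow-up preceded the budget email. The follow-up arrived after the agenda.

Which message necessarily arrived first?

the approval

The approval has a chain of constraints placing it before every other message, so the approval must be first.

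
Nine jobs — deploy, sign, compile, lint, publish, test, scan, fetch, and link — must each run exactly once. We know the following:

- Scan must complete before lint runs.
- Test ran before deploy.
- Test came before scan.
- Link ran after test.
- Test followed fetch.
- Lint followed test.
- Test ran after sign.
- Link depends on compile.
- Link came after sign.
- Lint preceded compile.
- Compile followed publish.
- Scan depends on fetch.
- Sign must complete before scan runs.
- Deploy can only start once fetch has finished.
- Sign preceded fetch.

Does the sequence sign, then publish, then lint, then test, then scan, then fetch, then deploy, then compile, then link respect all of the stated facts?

The constraints require fetch before test, but in the proposed sequence test appears ahead of fetch. That one violation is enough.

no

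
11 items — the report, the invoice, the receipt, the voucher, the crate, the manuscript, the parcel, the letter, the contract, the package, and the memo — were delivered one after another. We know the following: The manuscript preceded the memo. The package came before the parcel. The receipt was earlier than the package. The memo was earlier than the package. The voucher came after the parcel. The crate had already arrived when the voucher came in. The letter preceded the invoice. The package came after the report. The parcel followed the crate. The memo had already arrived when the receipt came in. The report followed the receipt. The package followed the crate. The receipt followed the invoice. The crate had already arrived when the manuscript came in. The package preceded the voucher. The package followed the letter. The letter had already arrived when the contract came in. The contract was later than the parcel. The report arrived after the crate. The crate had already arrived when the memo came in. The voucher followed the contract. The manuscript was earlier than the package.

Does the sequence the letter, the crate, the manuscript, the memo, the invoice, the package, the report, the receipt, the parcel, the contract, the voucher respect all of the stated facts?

The constraints require the report before the package, but in the proposed sequence the package appears ahead of the report. That one violation is enough.

no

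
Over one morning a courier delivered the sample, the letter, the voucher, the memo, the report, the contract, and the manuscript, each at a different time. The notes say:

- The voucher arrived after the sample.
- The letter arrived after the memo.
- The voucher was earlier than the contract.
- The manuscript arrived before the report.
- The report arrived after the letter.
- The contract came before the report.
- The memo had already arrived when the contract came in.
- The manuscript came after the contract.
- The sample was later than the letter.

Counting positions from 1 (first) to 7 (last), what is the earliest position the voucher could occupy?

4

The letter, the memo, and the sample must all come before the voucher — 3 forced predecessors.
Nothing else is forced ahead of the voucher, so its earliest slot is position 3 + 1 = 4.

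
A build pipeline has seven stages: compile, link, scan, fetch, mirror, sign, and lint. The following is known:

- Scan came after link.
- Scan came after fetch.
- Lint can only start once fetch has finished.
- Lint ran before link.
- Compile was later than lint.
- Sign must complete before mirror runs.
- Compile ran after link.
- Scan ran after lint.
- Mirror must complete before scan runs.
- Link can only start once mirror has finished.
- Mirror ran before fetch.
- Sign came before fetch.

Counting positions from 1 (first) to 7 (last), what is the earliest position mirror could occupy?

Sign must come before mirror — 1 forced predecessor.
Nothing else is forced ahead of mirror, so its earliest slot is position 1 + 1 = 2.

2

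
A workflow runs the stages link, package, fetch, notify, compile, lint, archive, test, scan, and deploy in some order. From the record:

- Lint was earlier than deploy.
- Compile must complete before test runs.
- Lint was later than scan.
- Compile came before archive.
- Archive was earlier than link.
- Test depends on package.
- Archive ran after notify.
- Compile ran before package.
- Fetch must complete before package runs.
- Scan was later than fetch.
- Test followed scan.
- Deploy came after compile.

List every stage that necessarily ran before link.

Directly stated before link: archive.
Compile reaches link via compile → archive → link.
Notify reaches link via notify → archive → link.
No chain forces fetch (or any of the others) ahead of link.

archive, compile, notify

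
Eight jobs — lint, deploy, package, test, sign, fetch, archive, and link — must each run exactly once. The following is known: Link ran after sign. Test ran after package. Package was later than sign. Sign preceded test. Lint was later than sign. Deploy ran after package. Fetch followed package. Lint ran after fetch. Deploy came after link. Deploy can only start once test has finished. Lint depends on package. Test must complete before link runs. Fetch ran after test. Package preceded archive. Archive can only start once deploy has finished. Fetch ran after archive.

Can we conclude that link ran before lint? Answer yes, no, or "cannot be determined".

Chain the constraints: link → deploy → archive → fetch → lint. Each link is directly stated, so link comes before lint.

yes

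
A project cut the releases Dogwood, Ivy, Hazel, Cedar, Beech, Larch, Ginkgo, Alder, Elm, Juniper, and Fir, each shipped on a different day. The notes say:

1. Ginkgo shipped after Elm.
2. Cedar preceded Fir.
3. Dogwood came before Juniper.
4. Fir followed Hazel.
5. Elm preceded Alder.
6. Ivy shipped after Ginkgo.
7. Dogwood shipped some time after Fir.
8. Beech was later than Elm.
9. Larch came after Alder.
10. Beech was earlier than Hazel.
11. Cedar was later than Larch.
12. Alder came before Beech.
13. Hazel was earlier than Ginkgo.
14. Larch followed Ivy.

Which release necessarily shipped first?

Elm

Elm has a chain of constraints placing it before every other release, so Elm must be first.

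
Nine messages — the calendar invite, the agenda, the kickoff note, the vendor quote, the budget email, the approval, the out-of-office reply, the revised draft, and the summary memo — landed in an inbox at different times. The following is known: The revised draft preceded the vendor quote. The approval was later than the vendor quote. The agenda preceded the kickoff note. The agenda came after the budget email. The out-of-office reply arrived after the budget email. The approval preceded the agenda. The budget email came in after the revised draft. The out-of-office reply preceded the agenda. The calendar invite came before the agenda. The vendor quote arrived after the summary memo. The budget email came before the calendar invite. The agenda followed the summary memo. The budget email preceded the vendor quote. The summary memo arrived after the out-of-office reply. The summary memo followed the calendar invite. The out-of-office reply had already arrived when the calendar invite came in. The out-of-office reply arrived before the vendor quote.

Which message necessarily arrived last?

Every other message has a chain of constraints placing it before the kickoff note, so the kickoff note is last.

the kickoff note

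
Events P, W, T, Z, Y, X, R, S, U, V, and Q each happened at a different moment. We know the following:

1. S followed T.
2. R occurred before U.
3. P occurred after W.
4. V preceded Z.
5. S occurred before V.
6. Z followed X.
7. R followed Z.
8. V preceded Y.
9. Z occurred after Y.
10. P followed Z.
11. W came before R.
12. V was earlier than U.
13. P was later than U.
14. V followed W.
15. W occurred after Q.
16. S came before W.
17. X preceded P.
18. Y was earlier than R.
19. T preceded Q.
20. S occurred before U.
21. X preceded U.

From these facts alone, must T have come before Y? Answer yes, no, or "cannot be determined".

Chain the constraints: T → S → V → Y. Each link is directly stated, so T comes before Y.

yes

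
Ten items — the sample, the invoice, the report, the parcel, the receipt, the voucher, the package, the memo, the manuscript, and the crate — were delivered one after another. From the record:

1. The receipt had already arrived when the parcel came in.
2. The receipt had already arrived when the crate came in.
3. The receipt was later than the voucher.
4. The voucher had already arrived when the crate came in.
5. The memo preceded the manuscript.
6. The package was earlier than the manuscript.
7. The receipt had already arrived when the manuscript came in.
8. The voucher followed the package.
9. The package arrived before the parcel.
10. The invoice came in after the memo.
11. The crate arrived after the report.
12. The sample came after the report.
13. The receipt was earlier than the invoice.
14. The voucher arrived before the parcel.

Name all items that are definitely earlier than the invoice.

the memo, the package, the receipt, the voucher

Directly stated before the invoice: the memo and the receipt.
The package reaches the invoice via the package → the voucher → the receipt → the invoice.
The voucher reaches the invoice via the voucher → the receipt → the invoice.
No chain forces the report (or any of the others) ahead of the invoice.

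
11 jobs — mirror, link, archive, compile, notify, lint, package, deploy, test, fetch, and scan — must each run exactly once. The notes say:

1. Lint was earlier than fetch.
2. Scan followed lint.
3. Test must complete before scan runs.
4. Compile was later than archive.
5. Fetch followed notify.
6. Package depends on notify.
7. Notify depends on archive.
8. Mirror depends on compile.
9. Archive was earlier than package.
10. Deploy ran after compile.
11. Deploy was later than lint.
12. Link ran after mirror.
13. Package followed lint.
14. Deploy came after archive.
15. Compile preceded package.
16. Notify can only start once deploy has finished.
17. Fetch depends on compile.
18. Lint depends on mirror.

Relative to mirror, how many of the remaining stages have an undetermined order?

Forced before mirror: archive and compile; forced after mirror: deploy, fetch, link, lint, notify, package, and scan.
That leaves test with no forced order relative to mirror — 1.

1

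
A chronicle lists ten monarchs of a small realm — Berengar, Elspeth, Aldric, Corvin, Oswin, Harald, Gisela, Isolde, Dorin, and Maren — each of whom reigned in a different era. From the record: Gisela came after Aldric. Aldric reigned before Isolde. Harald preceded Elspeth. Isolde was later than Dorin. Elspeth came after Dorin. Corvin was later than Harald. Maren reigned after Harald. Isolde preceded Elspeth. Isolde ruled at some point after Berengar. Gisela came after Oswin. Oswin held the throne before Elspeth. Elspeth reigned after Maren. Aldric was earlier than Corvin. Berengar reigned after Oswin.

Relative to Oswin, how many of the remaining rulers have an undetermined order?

Forced after Oswin: Berengar, Elspeth, Gisela, and Isolde.
That leaves Aldric, Corvin, Dorin, Harald, and Maren with no forced order relative to Oswin — 5.

5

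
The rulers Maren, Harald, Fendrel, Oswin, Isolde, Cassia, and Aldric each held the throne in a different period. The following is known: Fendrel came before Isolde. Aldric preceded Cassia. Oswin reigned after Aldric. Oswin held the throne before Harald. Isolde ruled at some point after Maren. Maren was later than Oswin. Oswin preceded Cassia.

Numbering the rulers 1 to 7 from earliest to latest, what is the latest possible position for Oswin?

3

Oswin must come before Cassia, Harald, Isolde, and Maren — 4 rulers forced after them.
Everything else can be placed before Oswin in some valid order, so Oswin can sit as late as position 7 − 4 = 3.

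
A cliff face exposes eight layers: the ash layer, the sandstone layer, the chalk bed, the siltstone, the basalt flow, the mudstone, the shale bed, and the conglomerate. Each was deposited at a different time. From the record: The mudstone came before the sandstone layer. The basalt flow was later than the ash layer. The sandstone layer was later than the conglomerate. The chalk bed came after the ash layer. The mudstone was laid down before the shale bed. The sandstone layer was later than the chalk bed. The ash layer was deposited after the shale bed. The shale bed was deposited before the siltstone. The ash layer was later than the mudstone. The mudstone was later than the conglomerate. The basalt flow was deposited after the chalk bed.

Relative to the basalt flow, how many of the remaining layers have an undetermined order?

2

Forced before the basalt flow: the ash layer, the chalk bed, the conglomerate, the mudstone, and the shale bed.
That leaves the sandstone layer and the siltstone with no forced order relative to the basalt flow — 2.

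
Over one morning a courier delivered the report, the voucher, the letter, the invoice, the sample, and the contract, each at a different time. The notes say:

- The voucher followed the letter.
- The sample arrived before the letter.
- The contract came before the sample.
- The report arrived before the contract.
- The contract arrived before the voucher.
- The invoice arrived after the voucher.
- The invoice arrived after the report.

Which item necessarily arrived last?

the invoice

Every other item has a chain of constraints placing it before the invoice, so the invoice is last.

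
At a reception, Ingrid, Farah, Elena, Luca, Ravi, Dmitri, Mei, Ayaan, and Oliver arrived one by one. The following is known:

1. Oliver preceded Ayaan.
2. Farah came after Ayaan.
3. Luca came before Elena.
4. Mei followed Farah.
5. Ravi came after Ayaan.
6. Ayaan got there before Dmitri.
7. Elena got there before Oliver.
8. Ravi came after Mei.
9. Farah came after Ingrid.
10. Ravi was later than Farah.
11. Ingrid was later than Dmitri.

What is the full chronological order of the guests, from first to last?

Luca, Elena, Oliver, Ayaan, Dmitri, Ingrid, Farah, Mei, Ravi

The constraints fix every adjacent pair, so only one ordering works:
Luca → Elena → Oliver → Ayaan → Dmitri → Ingrid → Farah → Mei → Ravi.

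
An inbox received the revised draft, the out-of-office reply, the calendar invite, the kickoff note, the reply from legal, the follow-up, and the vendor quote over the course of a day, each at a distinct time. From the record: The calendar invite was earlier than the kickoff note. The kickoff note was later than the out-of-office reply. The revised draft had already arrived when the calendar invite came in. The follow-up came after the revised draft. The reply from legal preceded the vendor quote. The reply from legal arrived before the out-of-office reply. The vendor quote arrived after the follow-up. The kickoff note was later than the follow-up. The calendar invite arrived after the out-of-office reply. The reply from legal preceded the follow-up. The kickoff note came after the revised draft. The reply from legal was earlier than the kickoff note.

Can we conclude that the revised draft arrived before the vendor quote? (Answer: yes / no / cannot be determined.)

yes

Chain the constraints: the revised draft → the follow-up → the vendor quote. Each link is directly stated, so the revised draft comes before the vendor quote.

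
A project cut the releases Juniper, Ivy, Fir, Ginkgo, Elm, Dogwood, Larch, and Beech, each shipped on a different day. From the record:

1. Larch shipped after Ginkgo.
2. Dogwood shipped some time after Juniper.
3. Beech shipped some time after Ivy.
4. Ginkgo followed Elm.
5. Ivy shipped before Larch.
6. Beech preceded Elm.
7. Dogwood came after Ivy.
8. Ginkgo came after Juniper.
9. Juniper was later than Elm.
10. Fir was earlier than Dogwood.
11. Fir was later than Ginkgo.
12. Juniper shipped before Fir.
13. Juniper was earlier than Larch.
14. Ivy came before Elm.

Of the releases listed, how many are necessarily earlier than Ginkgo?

Directly stated before Ginkgo: Elm and Juniper.
Beech reaches Ginkgo via Beech → Elm → Ginkgo.
Ivy reaches Ginkgo via Ivy → Elm → Ginkgo.
No chain forces Larch (or any of the others) ahead of Ginkgo.
That's Beech, Elm, Ivy, and Juniper — 4 in all.

4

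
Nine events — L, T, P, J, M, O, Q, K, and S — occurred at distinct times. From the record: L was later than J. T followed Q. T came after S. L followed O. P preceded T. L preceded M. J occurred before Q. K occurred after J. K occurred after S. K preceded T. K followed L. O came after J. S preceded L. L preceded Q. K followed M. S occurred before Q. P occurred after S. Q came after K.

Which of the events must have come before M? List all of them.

Directly stated before M: L.
J reaches M via J → L → M.
O reaches M via O → L → M.
S reaches M via S → L → M.

J, L, O, S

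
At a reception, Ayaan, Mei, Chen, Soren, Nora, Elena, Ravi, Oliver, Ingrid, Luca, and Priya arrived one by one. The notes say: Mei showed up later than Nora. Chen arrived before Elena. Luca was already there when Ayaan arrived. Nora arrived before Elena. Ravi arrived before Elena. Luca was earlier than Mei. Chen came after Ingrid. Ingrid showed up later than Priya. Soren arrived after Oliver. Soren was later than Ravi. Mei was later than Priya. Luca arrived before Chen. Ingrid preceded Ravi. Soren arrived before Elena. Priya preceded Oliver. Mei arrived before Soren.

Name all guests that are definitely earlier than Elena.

Directly stated before Elena: Chen, Nora, Ravi, and Soren.
Ingrid reaches Elena via Ingrid → Chen → Elena.
Luca reaches Elena via Luca → Chen → Elena.
Mei reaches Elena via Mei → Soren → Elena.
Likewise Oliver and Priya each reach Elena by chaining the stated constraints.

Chen, Ingrid, Luca, Mei, Nora, Oliver, Priya, Ravi, Soren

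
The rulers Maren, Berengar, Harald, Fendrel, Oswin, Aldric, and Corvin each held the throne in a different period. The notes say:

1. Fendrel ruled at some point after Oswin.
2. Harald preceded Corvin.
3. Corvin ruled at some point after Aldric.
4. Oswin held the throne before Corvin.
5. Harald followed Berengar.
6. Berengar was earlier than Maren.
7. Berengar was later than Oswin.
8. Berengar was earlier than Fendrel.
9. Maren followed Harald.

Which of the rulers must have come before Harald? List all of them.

Directly stated before Harald: Berengar.
Oswin reaches Harald via Oswin → Berengar → Harald.
No chain forces Fendrel (or any of the others) ahead of Harald.

Berengar, Oswin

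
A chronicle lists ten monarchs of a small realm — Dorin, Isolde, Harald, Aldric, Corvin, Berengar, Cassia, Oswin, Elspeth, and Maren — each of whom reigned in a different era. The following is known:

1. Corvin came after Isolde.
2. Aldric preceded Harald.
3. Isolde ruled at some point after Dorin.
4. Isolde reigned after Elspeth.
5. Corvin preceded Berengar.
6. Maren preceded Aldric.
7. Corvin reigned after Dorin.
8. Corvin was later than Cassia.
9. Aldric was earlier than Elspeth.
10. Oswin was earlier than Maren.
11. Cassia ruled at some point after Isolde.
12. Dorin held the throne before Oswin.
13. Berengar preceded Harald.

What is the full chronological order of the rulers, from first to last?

The constraints fix every adjacent pair, so only one ordering works:
Dorin → Oswin → Maren → Aldric → Elspeth → Isolde → Cassia → Corvin → Berengar → Harald.

Dorin, Oswin, Maren, Aldric, Elspeth, Isolde, Cassia, Corvin, Berengar, Harald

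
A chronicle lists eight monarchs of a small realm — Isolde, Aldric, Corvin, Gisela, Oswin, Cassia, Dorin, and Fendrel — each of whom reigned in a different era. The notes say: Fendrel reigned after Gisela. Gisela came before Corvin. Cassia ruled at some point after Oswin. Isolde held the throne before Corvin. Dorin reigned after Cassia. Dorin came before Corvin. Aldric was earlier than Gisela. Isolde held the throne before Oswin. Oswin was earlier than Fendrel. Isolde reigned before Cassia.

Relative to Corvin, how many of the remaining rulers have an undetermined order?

Forced before Corvin: Aldric, Cassia, Dorin, Gisela, Isolde, and Oswin.
That leaves Fendrel with no forced order relative to Corvin — 1.

1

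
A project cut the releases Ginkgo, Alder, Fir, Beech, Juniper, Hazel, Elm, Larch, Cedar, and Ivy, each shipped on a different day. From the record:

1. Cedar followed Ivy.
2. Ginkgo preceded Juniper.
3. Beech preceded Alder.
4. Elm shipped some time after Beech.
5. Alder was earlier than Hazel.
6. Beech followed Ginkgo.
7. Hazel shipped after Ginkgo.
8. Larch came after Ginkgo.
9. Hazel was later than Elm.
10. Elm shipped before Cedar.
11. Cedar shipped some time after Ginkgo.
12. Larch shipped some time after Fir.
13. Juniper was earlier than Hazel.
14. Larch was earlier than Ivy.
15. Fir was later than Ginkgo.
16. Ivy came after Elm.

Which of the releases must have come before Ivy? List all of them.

Beech, Elm, Fir, Ginkgo, Larch

Directly stated before Ivy: Elm and Larch.
Beech reaches Ivy via Beech → Elm → Ivy.
Fir reaches Ivy via Fir → Larch → Ivy.
Ginkgo reaches Ivy via Ginkgo → Larch → Ivy.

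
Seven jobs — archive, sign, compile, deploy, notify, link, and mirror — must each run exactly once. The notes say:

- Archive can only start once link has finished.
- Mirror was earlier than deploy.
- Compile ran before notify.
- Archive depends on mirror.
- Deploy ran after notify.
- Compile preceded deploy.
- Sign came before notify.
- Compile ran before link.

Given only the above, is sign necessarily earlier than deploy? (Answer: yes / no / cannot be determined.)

yes

Chain the constraints: sign → notify → deploy. Each link is directly stated, so sign comes before deploy.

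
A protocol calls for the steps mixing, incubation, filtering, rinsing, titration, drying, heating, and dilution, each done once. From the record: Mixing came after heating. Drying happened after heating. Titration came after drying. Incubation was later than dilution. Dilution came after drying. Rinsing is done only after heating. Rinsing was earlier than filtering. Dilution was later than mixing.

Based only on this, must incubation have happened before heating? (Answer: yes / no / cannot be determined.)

Tracing the constraints gives heating → drying → dilution → incubation, so heating must come before incubation.
That means incubation cannot be before heating.

no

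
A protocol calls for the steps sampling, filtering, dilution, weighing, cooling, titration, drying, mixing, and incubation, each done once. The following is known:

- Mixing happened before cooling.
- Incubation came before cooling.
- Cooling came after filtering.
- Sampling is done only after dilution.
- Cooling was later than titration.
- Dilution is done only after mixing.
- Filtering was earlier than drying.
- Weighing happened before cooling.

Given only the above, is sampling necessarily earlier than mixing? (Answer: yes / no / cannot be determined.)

no

Tracing the constraints gives mixing → dilution → sampling, so mixing must come before sampling.
That means sampling cannot be before mixing.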